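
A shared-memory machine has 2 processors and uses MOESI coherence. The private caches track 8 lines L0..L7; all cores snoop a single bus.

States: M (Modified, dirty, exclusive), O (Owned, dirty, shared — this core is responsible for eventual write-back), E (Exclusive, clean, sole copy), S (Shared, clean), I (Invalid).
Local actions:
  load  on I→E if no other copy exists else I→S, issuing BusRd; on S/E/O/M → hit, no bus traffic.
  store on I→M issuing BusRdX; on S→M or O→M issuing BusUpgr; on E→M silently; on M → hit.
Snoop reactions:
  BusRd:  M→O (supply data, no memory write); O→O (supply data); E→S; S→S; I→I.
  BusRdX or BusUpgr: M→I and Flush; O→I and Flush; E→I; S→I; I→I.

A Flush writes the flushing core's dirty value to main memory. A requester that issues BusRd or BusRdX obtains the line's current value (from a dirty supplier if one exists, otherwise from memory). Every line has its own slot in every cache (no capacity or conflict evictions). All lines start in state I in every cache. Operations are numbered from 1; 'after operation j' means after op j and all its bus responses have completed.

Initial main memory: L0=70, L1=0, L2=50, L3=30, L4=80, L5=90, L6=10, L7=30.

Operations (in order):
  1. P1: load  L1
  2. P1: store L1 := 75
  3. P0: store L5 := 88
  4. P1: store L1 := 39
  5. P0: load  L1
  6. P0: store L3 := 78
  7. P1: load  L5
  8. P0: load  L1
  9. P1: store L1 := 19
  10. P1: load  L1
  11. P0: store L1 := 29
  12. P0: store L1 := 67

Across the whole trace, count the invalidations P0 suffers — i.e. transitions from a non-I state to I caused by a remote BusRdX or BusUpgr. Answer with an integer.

step 1: P1: load  L1  ⟶  IE  (L1)  txn=BusRd  M[L1]=0
step 2: P1: store L1 := 75  ⟶  IM  (L1)  txn=∅  M[L1]=0
step 3: P0: store L5 := 88  ⟶  MI  (L5)  txn=BusRdX  M[L5]=90
step 4: P1: store L1 := 39  ⟶  IM  (L1)  txn=∅  M[L1]=0
step 5: P0: load  L1  ⟶  SO  (L1)  txn=BusRd  M[L1]=0
step 6: P0: store L3 := 78  ⟶  MI  (L3)  txn=BusRdX  M[L3]=30
step 7: P1: load  L5  ⟶  OS  (L5)  txn=BusRd  M[L5]=90
step 8: P0: load  L1  ⟶  SO  (L1)  txn=∅  M[L1]=0
step 9: P1: store L1 := 19  ⟶  IM  (L1)  txn=BusUpgr  M[L1]=0
step 10: P1: load  L1  ⟶  IM  (L1)  txn=∅  M[L1]=0
step 11: P0: store L1 := 29  ⟶  MI  (L1)  txn=BusRdX+Flush  M[L1]=19
step 12: P0: store L1 := 67  ⟶  MI  (L1)  txn=∅  M[L1]=19

invalidations = 1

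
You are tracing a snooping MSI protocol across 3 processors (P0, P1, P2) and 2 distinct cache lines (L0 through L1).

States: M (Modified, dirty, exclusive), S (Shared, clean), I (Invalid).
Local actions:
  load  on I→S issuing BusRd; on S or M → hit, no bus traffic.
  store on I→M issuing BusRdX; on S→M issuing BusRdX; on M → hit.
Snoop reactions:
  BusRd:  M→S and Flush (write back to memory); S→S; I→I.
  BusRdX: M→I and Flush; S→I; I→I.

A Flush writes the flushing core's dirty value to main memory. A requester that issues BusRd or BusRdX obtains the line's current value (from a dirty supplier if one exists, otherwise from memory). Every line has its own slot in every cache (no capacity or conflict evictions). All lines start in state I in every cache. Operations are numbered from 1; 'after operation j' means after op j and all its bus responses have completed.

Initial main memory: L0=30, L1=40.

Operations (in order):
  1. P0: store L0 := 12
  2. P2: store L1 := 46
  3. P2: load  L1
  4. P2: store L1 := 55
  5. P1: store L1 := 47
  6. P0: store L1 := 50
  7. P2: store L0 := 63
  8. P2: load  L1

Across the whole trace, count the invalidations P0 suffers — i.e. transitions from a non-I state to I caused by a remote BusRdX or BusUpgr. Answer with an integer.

[1] P0: store L0 := 12 | P0:M(12), P1:I, P2:I | bus: BusRdX
[2] P2: store L1 := 46 | P0:I, P1:I, P2:M(46) | bus: BusRdX
[3] P2: load  L1 | P0:I, P1:I, P2:M(46) | bus: none
[4] P2: store L1 := 55 | P0:I, P1:I, P2:M(55) | bus: none
[5] P1: store L1 := 47 | P0:I, P1:M(47), P2:I | bus: BusRdX,Flush
[6] P0: store L1 := 50 | P0:M(50), P1:I, P2:I | bus: BusRdX,Flush
[7] P2: store L0 := 63 | P0:I, P1:I, P2:M(63) | bus: BusRdX,Flush
[8] P2: load  L1 | P0:S(50), P1:I, P2:S(50) | bus: BusRd,Flush

invalidations = 1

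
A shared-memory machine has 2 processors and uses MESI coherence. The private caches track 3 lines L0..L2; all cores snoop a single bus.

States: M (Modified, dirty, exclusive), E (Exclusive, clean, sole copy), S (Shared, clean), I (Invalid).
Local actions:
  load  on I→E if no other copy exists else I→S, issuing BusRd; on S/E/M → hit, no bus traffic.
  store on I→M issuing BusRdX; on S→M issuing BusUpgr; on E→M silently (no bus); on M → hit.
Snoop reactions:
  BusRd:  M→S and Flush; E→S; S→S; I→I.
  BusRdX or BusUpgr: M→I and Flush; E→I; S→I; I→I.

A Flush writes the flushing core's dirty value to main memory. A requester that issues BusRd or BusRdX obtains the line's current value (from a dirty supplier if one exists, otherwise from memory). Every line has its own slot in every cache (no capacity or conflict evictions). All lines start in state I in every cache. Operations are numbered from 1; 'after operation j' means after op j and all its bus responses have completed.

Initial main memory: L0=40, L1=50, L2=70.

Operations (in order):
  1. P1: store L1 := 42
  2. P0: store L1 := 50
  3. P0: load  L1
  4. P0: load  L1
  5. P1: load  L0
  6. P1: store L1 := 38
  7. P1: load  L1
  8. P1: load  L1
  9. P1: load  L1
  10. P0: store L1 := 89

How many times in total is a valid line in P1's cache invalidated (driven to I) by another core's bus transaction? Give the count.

invalidations = 2

step 1: P1: store L1 := 42  ⟶  IM  (L1)  txn=BusRdX  M[L1]=50
step 2: P0: store L1 := 50  ⟶  MI  (L1)  txn=BusRdX+Flush  M[L1]=42
step 3: P0: load  L1  ⟶  MI  (L1)  txn=∅  M[L1]=42
step 4: P0: load  L1  ⟶  MI  (L1)  txn=∅  M[L1]=42
step 5: P1: load  L0  ⟶  IE  (L0)  txn=BusRd  M[L0]=40
step 6: P1: store L1 := 38  ⟶  IM  (L1)  txn=BusRdX+Flush  M[L1]=50
step 7: P1: load  L1  ⟶  IM  (L1)  txn=∅  M[L1]=50
step 8: P1: load  L1  ⟶  IM  (L1)  txn=∅  M[L1]=50
step 9: P1: load  L1  ⟶  IM  (L1)  txn=∅  M[L1]=50
step 10: P0: store L1 := 89  ⟶  MI  (L1)  txn=BusRdX+Flush  M[L1]=38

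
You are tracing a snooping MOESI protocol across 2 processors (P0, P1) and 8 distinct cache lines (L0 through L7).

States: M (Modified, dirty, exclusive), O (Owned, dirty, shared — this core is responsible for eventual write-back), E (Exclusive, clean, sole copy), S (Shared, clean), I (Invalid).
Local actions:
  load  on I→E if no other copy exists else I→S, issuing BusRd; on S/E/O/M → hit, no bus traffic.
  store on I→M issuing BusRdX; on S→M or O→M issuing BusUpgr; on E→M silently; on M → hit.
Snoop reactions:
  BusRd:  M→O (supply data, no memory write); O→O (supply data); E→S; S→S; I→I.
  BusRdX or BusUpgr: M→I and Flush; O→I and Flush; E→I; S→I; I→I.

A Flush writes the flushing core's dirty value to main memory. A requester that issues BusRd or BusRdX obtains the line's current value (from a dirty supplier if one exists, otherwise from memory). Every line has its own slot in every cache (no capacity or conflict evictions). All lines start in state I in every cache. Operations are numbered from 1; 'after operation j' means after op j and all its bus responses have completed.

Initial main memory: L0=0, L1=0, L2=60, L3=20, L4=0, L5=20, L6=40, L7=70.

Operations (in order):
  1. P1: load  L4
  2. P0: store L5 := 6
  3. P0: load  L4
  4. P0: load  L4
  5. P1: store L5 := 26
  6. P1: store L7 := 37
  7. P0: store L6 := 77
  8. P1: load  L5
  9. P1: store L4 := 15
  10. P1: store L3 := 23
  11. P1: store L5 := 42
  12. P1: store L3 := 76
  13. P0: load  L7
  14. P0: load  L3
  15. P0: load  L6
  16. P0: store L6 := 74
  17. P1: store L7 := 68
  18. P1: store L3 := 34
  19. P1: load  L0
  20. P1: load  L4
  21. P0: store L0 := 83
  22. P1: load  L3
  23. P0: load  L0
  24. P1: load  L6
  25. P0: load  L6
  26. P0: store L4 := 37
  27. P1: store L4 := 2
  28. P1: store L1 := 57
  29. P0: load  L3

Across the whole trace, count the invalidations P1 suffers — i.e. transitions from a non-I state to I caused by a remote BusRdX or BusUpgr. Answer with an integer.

invalidations = 2

  op1 P1: load  L4 → I/E on L4; bus BusRd; mem=0
  op2 P0: store L5 := 6 → M/I on L5; bus BusRdX; mem=20
  op3 P0: load  L4 → S/S on L4; bus BusRd; mem=0
  op4 P0: load  L4 → S/S on L4; bus (none); mem=0
  op5 P1: store L5 := 26 → I/M on L5; bus BusRdX Flush; mem=6
  op6 P1: store L7 := 37 → I/M on L7; bus BusRdX; mem=70
  op7 P0: store L6 := 77 → M/I on L6; bus BusRdX; mem=40
  op8 P1: load  L5 → I/M on L5; bus (none); mem=6
  op9 P1: store L4 := 15 → I/M on L4; bus BusUpgr; mem=0
  op10 P1: store L3 := 23 → I/M on L3; bus BusRdX; mem=20
  op11 P1: store L5 := 42 → I/M on L5; bus (none); mem=6
  op12 P1: store L3 := 76 → I/M on L3; bus (none); mem=20
  op13 P0: load  L7 → S/O on L7; bus BusRd; mem=70
  op14 P0: load  L3 → S/O on L3; bus BusRd; mem=20
  op15 P0: load  L6 → M/I on L6; bus (none); mem=40
  op16 P0: store L6 := 74 → M/I on L6; bus (none); mem=40
  op17 P1: store L7 := 68 → I/M on L7; bus BusUpgr; mem=70
  op18 P1: store L3 := 34 → I/M on L3; bus BusUpgr; mem=20
  op19 P1: load  L0 → I/E on L0; bus BusRd; mem=0
  op20 P1: load  L4 → I/M on L4; bus (none); mem=0
  op21 P0: store L0 := 83 → M/I on L0; bus BusRdX; mem=0
  op22 P1: load  L3 → I/M on L3; bus (none); mem=20
  op23 P0: load  L0 → M/I on L0; bus (none); mem=0
  op24 P1: load  L6 → O/S on L6; bus BusRd; mem=40
  op25 P0: load  L6 → O/S on L6; bus (none); mem=40
  op26 P0: store L4 := 37 → M/I on L4; bus BusRdX Flush; mem=15
  op27 P1: store L4 := 2 → I/M on L4; bus BusRdX Flush; mem=37
  op28 P1: store L1 := 57 → I/M on L1; bus BusRdX; mem=0
  op29 P0: load  L3 → S/O on L3; bus BusRd; mem=20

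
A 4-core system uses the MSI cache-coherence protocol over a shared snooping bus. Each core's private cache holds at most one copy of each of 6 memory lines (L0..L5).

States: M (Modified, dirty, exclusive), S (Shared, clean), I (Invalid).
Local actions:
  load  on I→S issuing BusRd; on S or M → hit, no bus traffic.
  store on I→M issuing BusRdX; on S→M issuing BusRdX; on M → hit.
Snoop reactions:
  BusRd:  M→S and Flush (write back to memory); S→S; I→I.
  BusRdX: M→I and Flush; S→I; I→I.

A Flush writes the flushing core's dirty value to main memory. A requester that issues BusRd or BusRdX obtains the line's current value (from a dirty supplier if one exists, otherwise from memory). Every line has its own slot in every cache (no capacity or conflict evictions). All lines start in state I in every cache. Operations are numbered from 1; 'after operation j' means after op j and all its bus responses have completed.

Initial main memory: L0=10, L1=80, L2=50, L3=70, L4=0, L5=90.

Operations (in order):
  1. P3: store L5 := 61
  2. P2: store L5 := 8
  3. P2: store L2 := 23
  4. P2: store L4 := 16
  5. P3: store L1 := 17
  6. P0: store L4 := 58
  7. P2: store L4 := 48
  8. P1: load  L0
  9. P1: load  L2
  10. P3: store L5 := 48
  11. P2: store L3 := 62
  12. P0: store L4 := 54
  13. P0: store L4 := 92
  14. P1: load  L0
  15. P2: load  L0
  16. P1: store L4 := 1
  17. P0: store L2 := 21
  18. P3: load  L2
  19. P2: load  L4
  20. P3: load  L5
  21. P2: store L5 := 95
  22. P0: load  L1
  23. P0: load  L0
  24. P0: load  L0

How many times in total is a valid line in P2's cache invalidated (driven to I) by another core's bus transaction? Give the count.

invalidations = 4

1. P3: store L5 := 61  bus=[BusRdX]  L5: P0=I P1=I P2=I P3=M  mem[L5]=90
2. P2: store L5 := 8  bus=[BusRdX,Flush]  L5: P0=I P1=I P2=M P3=I  mem[L5]=61
3. P2: store L2 := 23  bus=[BusRdX]  L2: P0=I P1=I P2=M P3=I  mem[L2]=50
4. P2: store L4 := 16  bus=[BusRdX]  L4: P0=I P1=I P2=M P3=I  mem[L4]=0
5. P3: store L1 := 17  bus=[BusRdX]  L1: P0=I P1=I P2=I P3=M  mem[L1]=80
6. P0: store L4 := 58  bus=[BusRdX,Flush]  L4: P0=M P1=I P2=I P3=I  mem[L4]=16
7. P2: store L4 := 48  bus=[BusRdX,Flush]  L4: P0=I P1=I P2=M P3=I  mem[L4]=58
8. P1: load  L0  bus=[BusRd]  L0: P0=I P1=S P2=I P3=I  mem[L0]=10
9. P1: load  L2  bus=[BusRd,Flush]  L2: P0=I P1=S P2=S P3=I  mem[L2]=23
10. P3: store L5 := 48  bus=[BusRdX,Flush]  L5: P0=I P1=I P2=I P3=M  mem[L5]=8
11. P2: store L3 := 62  bus=[BusRdX]  L3: P0=I P1=I P2=M P3=I  mem[L3]=70
12. P0: store L4 := 54  bus=[BusRdX,Flush]  L4: P0=M P1=I P2=I P3=I  mem[L4]=48
13. P0: store L4 := 92  bus=[-]  L4: P0=M P1=I P2=I P3=I  mem[L4]=48
14. P1: load  L0  bus=[-]  L0: P0=I P1=S P2=I P3=I  mem[L0]=10
15. P2: load  L0  bus=[BusRd]  L0: P0=I P1=S P2=S P3=I  mem[L0]=10
16. P1: store L4 := 1  bus=[BusRdX,Flush]  L4: P0=I P1=M P2=I P3=I  mem[L4]=92
17. P0: store L2 := 21  bus=[BusRdX]  L2: P0=M P1=I P2=I P3=I  mem[L2]=23
18. P3: load  L2  bus=[BusRd,Flush]  L2: P0=S P1=I P2=I P3=S  mem[L2]=21
19. P2: load  L4  bus=[BusRd,Flush]  L4: P0=I P1=S P2=S P3=I  mem[L4]=1
20. P3: load  L5  bus=[-]  L5: P0=I P1=I P2=I P3=M  mem[L5]=8
21. P2: store L5 := 95  bus=[BusRdX,Flush]  L5: P0=I P1=I P2=M P3=I  mem[L5]=48
22. P0: load  L1  bus=[BusRd,Flush]  L1: P0=S P1=I P2=I P3=S  mem[L1]=17
23. P0: load  L0  bus=[BusRd]  L0: P0=S P1=S P2=S P3=I  mem[L0]=10
24. P0: load  L0  bus=[-]  L0: P0=S P1=S P2=S P3=I  mem[L0]=10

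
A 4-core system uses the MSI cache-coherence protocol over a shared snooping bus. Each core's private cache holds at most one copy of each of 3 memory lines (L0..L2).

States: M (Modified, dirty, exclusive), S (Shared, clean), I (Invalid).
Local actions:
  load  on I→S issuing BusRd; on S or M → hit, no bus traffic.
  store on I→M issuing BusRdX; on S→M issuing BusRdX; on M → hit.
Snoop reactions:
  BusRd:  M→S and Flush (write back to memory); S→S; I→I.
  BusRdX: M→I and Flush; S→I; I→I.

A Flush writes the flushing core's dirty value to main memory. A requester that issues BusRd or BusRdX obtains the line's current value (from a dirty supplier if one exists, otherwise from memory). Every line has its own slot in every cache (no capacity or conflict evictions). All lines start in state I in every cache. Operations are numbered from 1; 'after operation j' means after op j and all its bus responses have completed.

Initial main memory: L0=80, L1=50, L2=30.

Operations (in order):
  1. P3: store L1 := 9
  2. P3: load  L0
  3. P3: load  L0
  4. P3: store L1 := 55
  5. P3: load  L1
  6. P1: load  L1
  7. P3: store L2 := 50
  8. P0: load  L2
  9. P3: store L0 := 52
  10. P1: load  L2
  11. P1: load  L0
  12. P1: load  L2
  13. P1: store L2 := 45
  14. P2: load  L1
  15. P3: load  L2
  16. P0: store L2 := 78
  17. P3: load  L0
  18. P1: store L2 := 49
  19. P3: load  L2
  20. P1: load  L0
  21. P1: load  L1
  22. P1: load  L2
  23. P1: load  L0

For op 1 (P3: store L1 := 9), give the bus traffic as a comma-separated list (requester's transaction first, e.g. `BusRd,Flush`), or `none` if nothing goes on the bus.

bus = BusRdX

step 1: P3: store L1 := 9  ⟶  IIIM  (L1)  txn=BusRdX  M[L1]=50
step 2: P3: load  L0  ⟶  IIIS  (L0)  txn=BusRd  M[L0]=80
step 3: P3: load  L0  ⟶  IIIS  (L0)  txn=∅  M[L0]=80
step 4: P3: store L1 := 55  ⟶  IIIM  (L1)  txn=∅  M[L1]=50
step 5: P3: load  L1  ⟶  IIIM  (L1)  txn=∅  M[L1]=50
step 6: P1: load  L1  ⟶  ISIS  (L1)  txn=BusRd+Flush  M[L1]=55
step 7: P3: store L2 := 50  ⟶  IIIM  (L2)  txn=BusRdX  M[L2]=30
step 8: P0: load  L2  ⟶  SIIS  (L2)  txn=BusRd+Flush  M[L2]=50
step 9: P3: store L0 := 52  ⟶  IIIM  (L0)  txn=BusRdX  M[L0]=80
step 10: P1: load  L2  ⟶  SSIS  (L2)  txn=BusRd  M[L2]=50
step 11: P1: load  L0  ⟶  ISIS  (L0)  txn=BusRd+Flush  M[L0]=52
step 12: P1: load  L2  ⟶  SSIS  (L2)  txn=∅  M[L2]=50
step 13: P1: store L2 := 45  ⟶  IMII  (L2)  txn=BusRdX  M[L2]=50
step 14: P2: load  L1  ⟶  ISSS  (L1)  txn=BusRd  M[L1]=55
step 15: P3: load  L2  ⟶  ISIS  (L2)  txn=BusRd+Flush  M[L2]=45
step 16: P0: store L2 := 78  ⟶  MIII  (L2)  txn=BusRdX  M[L2]=45
step 17: P3: load  L0  ⟶  ISIS  (L0)  txn=∅  M[L0]=52
step 18: P1: store L2 := 49  ⟶  IMII  (L2)  txn=BusRdX+Flush  M[L2]=78
step 19: P3: load  L2  ⟶  ISIS  (L2)  txn=BusRd+Flush  M[L2]=49
step 20: P1: load  L0  ⟶  ISIS  (L0)  txn=∅  M[L0]=52
step 21: P1: load  L1  ⟶  ISSS  (L1)  txn=∅  M[L1]=55
step 22: P1: load  L2  ⟶  ISIS  (L2)  txn=∅  M[L2]=49
step 23: P1: load  L0  ⟶  ISIS  (L0)  txn=∅  M[L0]=52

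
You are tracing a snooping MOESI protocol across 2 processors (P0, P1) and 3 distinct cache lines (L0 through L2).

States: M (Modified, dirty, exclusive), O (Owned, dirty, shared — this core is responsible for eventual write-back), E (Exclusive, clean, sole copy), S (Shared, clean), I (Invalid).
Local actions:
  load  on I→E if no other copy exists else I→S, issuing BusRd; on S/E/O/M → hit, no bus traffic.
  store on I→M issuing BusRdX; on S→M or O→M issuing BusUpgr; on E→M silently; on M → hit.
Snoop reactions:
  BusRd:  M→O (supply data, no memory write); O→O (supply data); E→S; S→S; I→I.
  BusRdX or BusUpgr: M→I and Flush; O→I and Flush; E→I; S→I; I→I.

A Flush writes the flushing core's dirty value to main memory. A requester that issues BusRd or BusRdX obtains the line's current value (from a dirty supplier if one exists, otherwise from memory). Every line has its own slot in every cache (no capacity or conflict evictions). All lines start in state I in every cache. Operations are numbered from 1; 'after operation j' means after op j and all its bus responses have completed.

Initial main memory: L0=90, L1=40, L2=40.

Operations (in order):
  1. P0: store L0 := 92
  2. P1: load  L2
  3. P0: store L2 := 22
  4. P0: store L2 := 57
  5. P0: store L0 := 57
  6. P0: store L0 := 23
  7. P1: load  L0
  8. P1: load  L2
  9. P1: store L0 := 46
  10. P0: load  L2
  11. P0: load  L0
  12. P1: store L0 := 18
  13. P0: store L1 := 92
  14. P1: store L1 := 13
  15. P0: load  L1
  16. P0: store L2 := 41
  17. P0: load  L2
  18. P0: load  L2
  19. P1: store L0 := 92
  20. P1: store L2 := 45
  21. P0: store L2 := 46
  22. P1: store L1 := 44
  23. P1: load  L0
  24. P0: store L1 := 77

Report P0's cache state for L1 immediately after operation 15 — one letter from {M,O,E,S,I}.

step 1: P0: store L0 := 92  ⟶  MI  (L0)  txn=BusRdX  M[L0]=90
step 2: P1: load  L2  ⟶  IE  (L2)  txn=BusRd  M[L2]=40
step 3: P0: store L2 := 22  ⟶  MI  (L2)  txn=BusRdX  M[L2]=40
step 4: P0: store L2 := 57  ⟶  MI  (L2)  txn=∅  M[L2]=40
step 5: P0: store L0 := 57  ⟶  MI  (L0)  txn=∅  M[L0]=90
step 6: P0: store L0 := 23  ⟶  MI  (L0)  txn=∅  M[L0]=90
step 7: P1: load  L0  ⟶  OS  (L0)  txn=BusRd  M[L0]=90
step 8: P1: load  L2  ⟶  OS  (L2)  txn=BusRd  M[L2]=40
step 9: P1: store L0 := 46  ⟶  IM  (L0)  txn=BusUpgr+Flush  M[L0]=23
step 10: P0: load  L2  ⟶  OS  (L2)  txn=∅  M[L2]=40
step 11: P0: load  L0  ⟶  SO  (L0)  txn=BusRd  M[L0]=23
step 12: P1: store L0 := 18  ⟶  IM  (L0)  txn=BusUpgr  M[L0]=23
step 13: P0: store L1 := 92  ⟶  MI  (L1)  txn=BusRdX  M[L1]=40
step 14: P1: store L1 := 13  ⟶  IM  (L1)  txn=BusRdX+Flush  M[L1]=92
step 15: P0: load  L1  ⟶  SO  (L1)  txn=BusRd  M[L1]=92
step 16: P0: store L2 := 41  ⟶  MI  (L2)  txn=BusUpgr  M[L2]=40
step 17: P0: load  L2  ⟶  MI  (L2)  txn=∅  M[L2]=40
step 18: P0: load  L2  ⟶  MI  (L2)  txn=∅  M[L2]=40
step 19: P1: store L0 := 92  ⟶  IM  (L0)  txn=∅  M[L0]=23
step 20: P1: store L2 := 45  ⟶  IM  (L2)  txn=BusRdX+Flush  M[L2]=41
step 21: P0: store L2 := 46  ⟶  MI  (L2)  txn=BusRdX+Flush  M[L2]=45
step 22: P1: store L1 := 44  ⟶  IM  (L1)  txn=BusUpgr  M[L1]=92
step 23: P1: load  L0  ⟶  IM  (L0)  txn=∅  M[L0]=23
step 24: P0: store L1 := 77  ⟶  MI  (L1)  txn=BusRdX+Flush  M[L1]=44

state = S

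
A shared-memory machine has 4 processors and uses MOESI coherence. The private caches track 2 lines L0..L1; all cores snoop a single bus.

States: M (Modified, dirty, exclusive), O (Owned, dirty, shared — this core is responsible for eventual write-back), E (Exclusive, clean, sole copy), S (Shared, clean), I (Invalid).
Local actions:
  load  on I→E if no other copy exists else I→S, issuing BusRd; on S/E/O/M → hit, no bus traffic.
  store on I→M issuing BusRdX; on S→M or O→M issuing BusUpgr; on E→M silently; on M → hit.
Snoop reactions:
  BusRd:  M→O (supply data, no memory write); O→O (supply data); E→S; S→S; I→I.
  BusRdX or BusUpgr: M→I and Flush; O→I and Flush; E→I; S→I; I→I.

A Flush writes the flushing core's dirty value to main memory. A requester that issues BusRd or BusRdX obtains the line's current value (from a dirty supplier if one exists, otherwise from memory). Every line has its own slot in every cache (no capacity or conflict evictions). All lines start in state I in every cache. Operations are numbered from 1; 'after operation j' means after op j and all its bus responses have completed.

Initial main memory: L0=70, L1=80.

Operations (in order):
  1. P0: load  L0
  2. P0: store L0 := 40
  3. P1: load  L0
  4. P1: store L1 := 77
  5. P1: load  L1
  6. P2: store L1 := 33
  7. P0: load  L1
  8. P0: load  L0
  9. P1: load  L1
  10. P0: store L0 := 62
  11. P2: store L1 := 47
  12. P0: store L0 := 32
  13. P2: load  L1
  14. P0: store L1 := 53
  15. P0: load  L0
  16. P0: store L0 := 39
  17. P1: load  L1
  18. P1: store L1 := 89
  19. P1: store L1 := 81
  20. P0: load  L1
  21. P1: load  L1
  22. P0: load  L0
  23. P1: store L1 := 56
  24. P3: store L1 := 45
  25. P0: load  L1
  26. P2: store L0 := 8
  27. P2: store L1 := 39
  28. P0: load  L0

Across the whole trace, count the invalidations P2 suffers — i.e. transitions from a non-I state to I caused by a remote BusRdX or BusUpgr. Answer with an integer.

invalidations = 1

1. P0: load  L0  bus=[BusRd]  L0: P0=E P1=I P2=I P3=I  mem[L0]=70
2. P0: store L0 := 40  bus=[-]  L0: P0=M P1=I P2=I P3=I  mem[L0]=70
3. P1: load  L0  bus=[BusRd]  L0: P0=O P1=S P2=I P3=I  mem[L0]=70
4. P1: store L1 := 77  bus=[BusRdX]  L1: P0=I P1=M P2=I P3=I  mem[L1]=80
5. P1: load  L1  bus=[-]  L1: P0=I P1=M P2=I P3=I  mem[L1]=80
6. P2: store L1 := 33  bus=[BusRdX,Flush]  L1: P0=I P1=I P2=M P3=I  mem[L1]=77
7. P0: load  L1  bus=[BusRd]  L1: P0=S P1=I P2=O P3=I  mem[L1]=77
8. P0: load  L0  bus=[-]  L0: P0=O P1=S P2=I P3=I  mem[L0]=70
9. P1: load  L1  bus=[BusRd]  L1: P0=S P1=S P2=O P3=I  mem[L1]=77
10. P0: store L0 := 62  bus=[BusUpgr]  L0: P0=M P1=I P2=I P3=I  mem[L0]=70
11. P2: store L1 := 47  bus=[BusUpgr]  L1: P0=I P1=I P2=M P3=I  mem[L1]=77
12. P0: store L0 := 32  bus=[-]  L0: P0=M P1=I P2=I P3=I  mem[L0]=70
13. P2: load  L1  bus=[-]  L1: P0=I P1=I P2=M P3=I  mem[L1]=77
14. P0: store L1 := 53  bus=[BusRdX,Flush]  L1: P0=M P1=I P2=I P3=I  mem[L1]=47
15. P0: load  L0  bus=[-]  L0: P0=M P1=I P2=I P3=I  mem[L0]=70
16. P0: store L0 := 39  bus=[-]  L0: P0=M P1=I P2=I P3=I  mem[L0]=70
17. P1: load  L1  bus=[BusRd]  L1: P0=O P1=S P2=I P3=I  mem[L1]=47
18. P1: store L1 := 89  bus=[BusUpgr,Flush]  L1: P0=I P1=M P2=I P3=I  mem[L1]=53
19. P1: store L1 := 81  bus=[-]  L1: P0=I P1=M P2=I P3=I  mem[L1]=53
20. P0: load  L1  bus=[BusRd]  L1: P0=S P1=O P2=I P3=I  mem[L1]=53
21. P1: load  L1  bus=[-]  L1: P0=S P1=O P2=I P3=I  mem[L1]=53
22. P0: load  L0  bus=[-]  L0: P0=M P1=I P2=I P3=I  mem[L0]=70
23. P1: store L1 := 56  bus=[BusUpgr]  L1: P0=I P1=M P2=I P3=I  mem[L1]=53
24. P3: store L1 := 45  bus=[BusRdX,Flush]  L1: P0=I P1=I P2=I P3=M  mem[L1]=56
25. P0: load  L1  bus=[BusRd]  L1: P0=S P1=I P2=I P3=O  mem[L1]=56
26. P2: store L0 := 8  bus=[BusRdX,Flush]  L0: P0=I P1=I P2=M P3=I  mem[L0]=39
27. P2: store L1 := 39  bus=[BusRdX,Flush]  L1: P0=I P1=I P2=M P3=I  mem[L1]=45
28. P0: load  L0  bus=[BusRd]  L0: P0=S P1=I P2=O P3=I  mem[L0]=39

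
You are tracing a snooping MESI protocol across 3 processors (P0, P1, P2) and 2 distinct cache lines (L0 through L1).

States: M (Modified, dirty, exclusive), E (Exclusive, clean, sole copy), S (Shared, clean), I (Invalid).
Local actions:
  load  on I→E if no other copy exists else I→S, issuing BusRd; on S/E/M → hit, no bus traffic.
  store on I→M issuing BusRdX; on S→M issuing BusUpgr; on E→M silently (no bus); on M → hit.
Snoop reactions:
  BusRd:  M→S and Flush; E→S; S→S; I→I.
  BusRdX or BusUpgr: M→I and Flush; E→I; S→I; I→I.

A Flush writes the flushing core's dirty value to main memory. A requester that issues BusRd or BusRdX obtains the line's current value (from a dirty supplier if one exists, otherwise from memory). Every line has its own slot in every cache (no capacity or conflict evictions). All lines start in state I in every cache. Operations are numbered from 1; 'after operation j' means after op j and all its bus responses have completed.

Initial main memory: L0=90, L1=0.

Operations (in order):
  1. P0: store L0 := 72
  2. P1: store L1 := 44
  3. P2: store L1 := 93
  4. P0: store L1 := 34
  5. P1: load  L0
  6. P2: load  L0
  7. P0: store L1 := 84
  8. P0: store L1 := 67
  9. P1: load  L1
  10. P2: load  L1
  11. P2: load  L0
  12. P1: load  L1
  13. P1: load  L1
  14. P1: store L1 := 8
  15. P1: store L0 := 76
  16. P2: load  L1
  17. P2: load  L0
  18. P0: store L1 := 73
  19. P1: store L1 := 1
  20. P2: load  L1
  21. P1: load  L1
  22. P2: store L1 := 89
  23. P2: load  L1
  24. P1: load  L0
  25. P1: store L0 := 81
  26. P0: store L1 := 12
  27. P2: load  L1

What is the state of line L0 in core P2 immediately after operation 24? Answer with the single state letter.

state = S

  op1 P0: store L0 := 72 → M/I/I on L0; bus BusRdX; mem=90
  op2 P1: store L1 := 44 → I/M/I on L1; bus BusRdX; mem=0
  op3 P2: store L1 := 93 → I/I/M on L1; bus BusRdX Flush; mem=44
  op4 P0: store L1 := 34 → M/I/I on L1; bus BusRdX Flush; mem=93
  op5 P1: load  L0 → S/S/I on L0; bus BusRd Flush; mem=72
  op6 P2: load  L0 → S/S/S on L0; bus BusRd; mem=72
  op7 P0: store L1 := 84 → M/I/I on L1; bus (none); mem=93
  op8 P0: store L1 := 67 → M/I/I on L1; bus (none); mem=93
  op9 P1: load  L1 → S/S/I on L1; bus BusRd Flush; mem=67
  op10 P2: load  L1 → S/S/S on L1; bus BusRd; mem=67
  op11 P2: load  L0 → S/S/S on L0; bus (none); mem=72
  op12 P1: load  L1 → S/S/S on L1; bus (none); mem=67
  op13 P1: load  L1 → S/S/S on L1; bus (none); mem=67
  op14 P1: store L1 := 8 → I/M/I on L1; bus BusUpgr; mem=67
  op15 P1: store L0 := 76 → I/M/I on L0; bus BusUpgr; mem=72
  op16 P2: load  L1 → I/S/S on L1; bus BusRd Flush; mem=8
  op17 P2: load  L0 → I/S/S on L0; bus BusRd Flush; mem=76
  op18 P0: store L1 := 73 → M/I/I on L1; bus BusRdX; mem=8
  op19 P1: store L1 := 1 → I/M/I on L1; bus BusRdX Flush; mem=73
  op20 P2: load  L1 → I/S/S on L1; bus BusRd Flush; mem=1
  op21 P1: load  L1 → I/S/S on L1; bus (none); mem=1
  op22 P2: store L1 := 89 → I/I/M on L1; bus BusUpgr; mem=1
  op23 P2: load  L1 → I/I/M on L1; bus (none); mem=1
  op24 P1: load  L0 → I/S/S on L0; bus (none); mem=76
  op25 P1: store L0 := 81 → I/M/I on L0; bus BusUpgr; mem=76
  op26 P0: store L1 := 12 → M/I/I on L1; bus BusRdX Flush; mem=89
  op27 P2: load  L1 → S/I/S on L1; bus BusRd Flush; mem=12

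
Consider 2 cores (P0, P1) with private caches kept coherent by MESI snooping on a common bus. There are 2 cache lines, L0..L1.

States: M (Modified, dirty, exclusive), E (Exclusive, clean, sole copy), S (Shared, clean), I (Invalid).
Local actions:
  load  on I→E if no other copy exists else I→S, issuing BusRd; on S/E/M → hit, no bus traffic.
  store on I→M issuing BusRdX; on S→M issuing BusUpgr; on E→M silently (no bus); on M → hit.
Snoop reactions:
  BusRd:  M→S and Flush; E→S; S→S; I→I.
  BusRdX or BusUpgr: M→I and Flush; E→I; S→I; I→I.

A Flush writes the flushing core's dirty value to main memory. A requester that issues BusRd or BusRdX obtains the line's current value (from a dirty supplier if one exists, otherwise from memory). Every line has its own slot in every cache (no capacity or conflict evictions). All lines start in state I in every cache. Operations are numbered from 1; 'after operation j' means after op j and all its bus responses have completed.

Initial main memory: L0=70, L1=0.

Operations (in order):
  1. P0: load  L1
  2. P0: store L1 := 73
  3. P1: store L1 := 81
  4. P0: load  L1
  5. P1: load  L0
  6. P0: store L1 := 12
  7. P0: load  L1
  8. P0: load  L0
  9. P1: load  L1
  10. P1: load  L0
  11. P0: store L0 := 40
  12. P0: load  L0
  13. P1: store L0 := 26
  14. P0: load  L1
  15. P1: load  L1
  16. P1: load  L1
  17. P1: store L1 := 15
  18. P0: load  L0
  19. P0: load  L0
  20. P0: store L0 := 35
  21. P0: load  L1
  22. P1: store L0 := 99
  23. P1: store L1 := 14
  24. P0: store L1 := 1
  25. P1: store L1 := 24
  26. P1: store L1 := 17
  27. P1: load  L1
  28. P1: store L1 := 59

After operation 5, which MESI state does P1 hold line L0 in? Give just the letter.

state = E

[1] P0: load  L1 | P0:E(0), P1:I | bus: BusRd
[2] P0: store L1 := 73 | P0:M(73), P1:I | bus: none
[3] P1: store L1 := 81 | P0:I, P1:M(81) | bus: BusRdX,Flush
[4] P0: load  L1 | P0:S(81), P1:S(81) | bus: BusRd,Flush
[5] P1: load  L0 | P0:I, P1:E(70) | bus: BusRd
[6] P0: store L1 := 12 | P0:M(12), P1:I | bus: BusUpgr
[7] P0: load  L1 | P0:M(12), P1:I | bus: none
[8] P0: load  L0 | P0:S(70), P1:S(70) | bus: BusRd
[9] P1: load  L1 | P0:S(12), P1:S(12) | bus: BusRd,Flush
[10] P1: load  L0 | P0:S(70), P1:S(70) | bus: none
[11] P0: store L0 := 40 | P0:M(40), P1:I | bus: BusUpgr
[12] P0: load  L0 | P0:M(40), P1:I | bus: none
[13] P1: store L0 := 26 | P0:I, P1:M(26) | bus: BusRdX,Flush
[14] P0: load  L1 | P0:S(12), P1:S(12) | bus: none
[15] P1: load  L1 | P0:S(12), P1:S(12) | bus: none
[16] P1: load  L1 | P0:S(12), P1:S(12) | bus: none
[17] P1: store L1 := 15 | P0:I, P1:M(15) | bus: BusUpgr
[18] P0: load  L0 | P0:S(26), P1:S(26) | bus: BusRd,Flush
[19] P0: load  L0 | P0:S(26), P1:S(26) | bus: none
[20] P0: store L0 := 35 | P0:M(35), P1:I | bus: BusUpgr
[21] P0: load  L1 | P0:S(15), P1:S(15) | bus: BusRd,Flush
[22] P1: store L0 := 99 | P0:I, P1:M(99) | bus: BusRdX,Flush
[23] P1: store L1 := 14 | P0:I, P1:M(14) | bus: BusUpgr
[24] P0: store L1 := 1 | P0:M(1), P1:I | bus: BusRdX,Flush
[25] P1: store L1 := 24 | P0:I, P1:M(24) | bus: BusRdX,Flush
[26] P1: store L1 := 17 | P0:I, P1:M(17) | bus: none
[27] P1: load  L1 | P0:I, P1:M(17) | bus: none
[28] P1: store L1 := 59 | P0:I, P1:M(59) | bus: none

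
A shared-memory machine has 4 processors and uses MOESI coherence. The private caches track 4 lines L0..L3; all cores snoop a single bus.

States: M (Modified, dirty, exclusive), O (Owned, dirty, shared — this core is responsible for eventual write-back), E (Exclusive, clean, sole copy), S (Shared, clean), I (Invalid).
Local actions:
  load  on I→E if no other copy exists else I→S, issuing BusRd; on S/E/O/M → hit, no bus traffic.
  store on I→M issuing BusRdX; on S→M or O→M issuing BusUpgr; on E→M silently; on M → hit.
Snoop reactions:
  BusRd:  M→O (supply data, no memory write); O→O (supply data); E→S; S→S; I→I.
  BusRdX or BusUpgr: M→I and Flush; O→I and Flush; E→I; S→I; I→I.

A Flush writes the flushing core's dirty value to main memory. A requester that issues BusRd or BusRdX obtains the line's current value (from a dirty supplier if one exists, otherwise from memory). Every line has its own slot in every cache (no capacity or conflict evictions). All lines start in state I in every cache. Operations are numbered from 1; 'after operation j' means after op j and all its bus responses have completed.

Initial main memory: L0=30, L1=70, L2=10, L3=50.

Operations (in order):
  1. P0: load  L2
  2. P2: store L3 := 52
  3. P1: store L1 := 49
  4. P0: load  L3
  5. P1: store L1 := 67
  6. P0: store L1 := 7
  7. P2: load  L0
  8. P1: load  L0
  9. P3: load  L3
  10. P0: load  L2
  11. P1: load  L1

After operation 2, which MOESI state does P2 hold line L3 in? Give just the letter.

[1] P0: load  L2 | P0:E(10), P1:I, P2:I, P3:I | bus: BusRd
[2] P2: store L3 := 52 | P0:I, P1:I, P2:M(52), P3:I | bus: BusRdX
[3] P1: store L1 := 49 | P0:I, P1:M(49), P2:I, P3:I | bus: BusRdX
[4] P0: load  L3 | P0:S(52), P1:I, P2:O(52), P3:I | bus: BusRd
[5] P1: store L1 := 67 | P0:I, P1:M(67), P2:I, P3:I | bus: none
[6] P0: store L1 := 7 | P0:M(7), P1:I, P2:I, P3:I | bus: BusRdX,Flush
[7] P2: load  L0 | P0:I, P1:I, P2:E(30), P3:I | bus: BusRd
[8] P1: load  L0 | P0:I, P1:S(30), P2:S(30), P3:I | bus: BusRd
[9] P3: load  L3 | P0:S(52), P1:I, P2:O(52), P3:S(52) | bus: BusRd
[10] P0: load  L2 | P0:E(10), P1:I, P2:I, P3:I | bus: none
[11] P1: load  L1 | P0:O(7), P1:S(7), P2:I, P3:I | bus: BusRd

state = M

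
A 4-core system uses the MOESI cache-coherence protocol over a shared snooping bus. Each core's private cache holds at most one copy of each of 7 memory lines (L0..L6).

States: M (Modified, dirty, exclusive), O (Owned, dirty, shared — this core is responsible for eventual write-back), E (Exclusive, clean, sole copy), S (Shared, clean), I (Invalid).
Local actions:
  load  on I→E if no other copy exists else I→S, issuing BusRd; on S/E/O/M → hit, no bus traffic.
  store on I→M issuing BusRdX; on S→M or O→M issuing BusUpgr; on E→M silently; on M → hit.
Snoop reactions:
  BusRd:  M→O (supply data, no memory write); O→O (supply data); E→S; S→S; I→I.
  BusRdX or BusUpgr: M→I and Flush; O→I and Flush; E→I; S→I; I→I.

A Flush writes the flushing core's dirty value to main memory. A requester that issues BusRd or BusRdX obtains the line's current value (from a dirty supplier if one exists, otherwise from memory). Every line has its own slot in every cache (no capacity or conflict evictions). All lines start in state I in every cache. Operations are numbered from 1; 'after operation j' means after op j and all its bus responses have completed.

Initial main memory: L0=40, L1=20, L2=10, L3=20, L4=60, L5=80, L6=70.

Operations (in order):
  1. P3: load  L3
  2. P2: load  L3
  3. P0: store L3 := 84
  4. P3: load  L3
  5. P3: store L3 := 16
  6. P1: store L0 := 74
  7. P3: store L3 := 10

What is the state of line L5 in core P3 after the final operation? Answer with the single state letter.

state = I

1. P3: load  L3  bus=[BusRd]  L3: P0=I P1=I P2=I P3=E  mem[L3]=20
2. P2: load  L3  bus=[BusRd]  L3: P0=I P1=I P2=S P3=S  mem[L3]=20
3. P0: store L3 := 84  bus=[BusRdX]  L3: P0=M P1=I P2=I P3=I  mem[L3]=20
4. P3: load  L3  bus=[BusRd]  L3: P0=O P1=I P2=I P3=S  mem[L3]=20
5. P3: store L3 := 16  bus=[BusUpgr,Flush]  L3: P0=I P1=I P2=I P3=M  mem[L3]=84
6. P1: store L0 := 74  bus=[BusRdX]  L0: P0=I P1=M P2=I P3=I  mem[L0]=40
7. P3: store L3 := 10  bus=[-]  L3: P0=I P1=I P2=I P3=M  mem[L3]=84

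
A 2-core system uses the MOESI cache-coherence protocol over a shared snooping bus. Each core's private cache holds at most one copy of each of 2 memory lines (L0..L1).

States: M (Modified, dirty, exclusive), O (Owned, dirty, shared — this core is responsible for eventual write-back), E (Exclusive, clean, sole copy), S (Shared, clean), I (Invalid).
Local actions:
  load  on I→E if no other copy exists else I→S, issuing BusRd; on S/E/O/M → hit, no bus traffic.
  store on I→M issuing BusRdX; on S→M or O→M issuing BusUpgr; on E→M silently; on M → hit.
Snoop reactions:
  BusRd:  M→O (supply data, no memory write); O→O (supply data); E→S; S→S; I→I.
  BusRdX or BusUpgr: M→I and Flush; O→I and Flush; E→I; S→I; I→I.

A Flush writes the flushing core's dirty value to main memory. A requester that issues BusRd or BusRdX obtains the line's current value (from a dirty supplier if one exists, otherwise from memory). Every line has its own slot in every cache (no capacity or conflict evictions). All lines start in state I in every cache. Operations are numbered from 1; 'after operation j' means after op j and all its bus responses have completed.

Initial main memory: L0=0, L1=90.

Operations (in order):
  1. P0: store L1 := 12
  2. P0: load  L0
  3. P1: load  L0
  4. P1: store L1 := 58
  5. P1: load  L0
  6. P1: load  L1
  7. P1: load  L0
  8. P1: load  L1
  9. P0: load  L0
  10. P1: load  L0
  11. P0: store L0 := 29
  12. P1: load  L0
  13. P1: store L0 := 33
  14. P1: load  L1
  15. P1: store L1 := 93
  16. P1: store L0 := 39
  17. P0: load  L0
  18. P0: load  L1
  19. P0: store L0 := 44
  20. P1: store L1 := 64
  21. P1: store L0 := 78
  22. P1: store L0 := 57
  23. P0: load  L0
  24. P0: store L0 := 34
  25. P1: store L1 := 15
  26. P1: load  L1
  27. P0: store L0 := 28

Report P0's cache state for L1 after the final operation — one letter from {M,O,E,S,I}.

1. P0: store L1 := 12  bus=[BusRdX]  L1: P0=M P1=I  mem[L1]=90
2. P0: load  L0  bus=[BusRd]  L0: P0=E P1=I  mem[L0]=0
3. P1: load  L0  bus=[BusRd]  L0: P0=S P1=S  mem[L0]=0
4. P1: store L1 := 58  bus=[BusRdX,Flush]  L1: P0=I P1=M  mem[L1]=12
5. P1: load  L0  bus=[-]  L0: P0=S P1=S  mem[L0]=0
6. P1: load  L1  bus=[-]  L1: P0=I P1=M  mem[L1]=12
7. P1: load  L0  bus=[-]  L0: P0=S P1=S  mem[L0]=0
8. P1: load  L1  bus=[-]  L1: P0=I P1=M  mem[L1]=12
9. P0: load  L0  bus=[-]  L0: P0=S P1=S  mem[L0]=0
10. P1: load  L0  bus=[-]  L0: P0=S P1=S  mem[L0]=0
11. P0: store L0 := 29  bus=[BusUpgr]  L0: P0=M P1=I  mem[L0]=0
12. P1: load  L0  bus=[BusRd]  L0: P0=O P1=S  mem[L0]=0
13. P1: store L0 := 33  bus=[BusUpgr,Flush]  L0: P0=I P1=M  mem[L0]=29
14. P1: load  L1  bus=[-]  L1: P0=I P1=M  mem[L1]=12
15. P1: store L1 := 93  bus=[-]  L1: P0=I P1=M  mem[L1]=12
16. P1: store L0 := 39  bus=[-]  L0: P0=I P1=M  mem[L0]=29
17. P0: load  L0  bus=[BusRd]  L0: P0=S P1=O  mem[L0]=29
18. P0: load  L1  bus=[BusRd]  L1: P0=S P1=O  mem[L1]=12
19. P0: store L0 := 44  bus=[BusUpgr,Flush]  L0: P0=M P1=I  mem[L0]=39
20. P1: store L1 := 64  bus=[BusUpgr]  L1: P0=I P1=M  mem[L1]=12
21. P1: store L0 := 78  bus=[BusRdX,Flush]  L0: P0=I P1=M  mem[L0]=44
22. P1: store L0 := 57  bus=[-]  L0: P0=I P1=M  mem[L0]=44
23. P0: load  L0  bus=[BusRd]  L0: P0=S P1=O  mem[L0]=44
24. P0: store L0 := 34  bus=[BusUpgr,Flush]  L0: P0=M P1=I  mem[L0]=57
25. P1: store L1 := 15  bus=[-]  L1: P0=I P1=M  mem[L1]=12
26. P1: load  L1  bus=[-]  L1: P0=I P1=M  mem[L1]=12
27. P0: store L0 := 28  bus=[-]  L0: P0=M P1=I  mem[L0]=57

state = I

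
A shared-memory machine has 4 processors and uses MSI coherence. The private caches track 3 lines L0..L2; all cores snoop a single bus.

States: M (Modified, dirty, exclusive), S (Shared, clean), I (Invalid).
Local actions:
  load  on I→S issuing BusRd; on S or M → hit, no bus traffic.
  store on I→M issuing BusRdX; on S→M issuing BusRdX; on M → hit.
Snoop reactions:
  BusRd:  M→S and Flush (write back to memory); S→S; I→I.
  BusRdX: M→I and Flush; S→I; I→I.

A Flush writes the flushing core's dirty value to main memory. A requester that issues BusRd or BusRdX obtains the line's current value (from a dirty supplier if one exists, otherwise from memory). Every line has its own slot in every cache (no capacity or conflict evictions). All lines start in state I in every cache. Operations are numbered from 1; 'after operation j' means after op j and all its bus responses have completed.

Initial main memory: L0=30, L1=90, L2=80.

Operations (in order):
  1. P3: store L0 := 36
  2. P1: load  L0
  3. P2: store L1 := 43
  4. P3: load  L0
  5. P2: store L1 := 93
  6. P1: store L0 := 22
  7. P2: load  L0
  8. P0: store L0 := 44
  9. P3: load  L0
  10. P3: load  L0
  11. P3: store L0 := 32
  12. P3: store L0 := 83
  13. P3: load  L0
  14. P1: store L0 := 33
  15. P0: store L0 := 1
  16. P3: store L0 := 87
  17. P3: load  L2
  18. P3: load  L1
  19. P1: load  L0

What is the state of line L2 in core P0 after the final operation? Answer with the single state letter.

step 1: P3: store L0 := 36  ⟶  IIIM  (L0)  txn=BusRdX  M[L0]=30
step 2: P1: load  L0  ⟶  ISIS  (L0)  txn=BusRd+Flush  M[L0]=36
step 3: P2: store L1 := 43  ⟶  IIMI  (L1)  txn=BusRdX  M[L1]=90
step 4: P3: load  L0  ⟶  ISIS  (L0)  txn=∅  M[L0]=36
step 5: P2: store L1 := 93  ⟶  IIMI  (L1)  txn=∅  M[L1]=90
step 6: P1: store L0 := 22  ⟶  IMII  (L0)  txn=BusRdX  M[L0]=36
step 7: P2: load  L0  ⟶  ISSI  (L0)  txn=BusRd+Flush  M[L0]=22
step 8: P0: store L0 := 44  ⟶  MIII  (L0)  txn=BusRdX  M[L0]=22
step 9: P3: load  L0  ⟶  SIIS  (L0)  txn=BusRd+Flush  M[L0]=44
step 10: P3: load  L0  ⟶  SIIS  (L0)  txn=∅  M[L0]=44
step 11: P3: store L0 := 32  ⟶  IIIM  (L0)  txn=BusRdX  M[L0]=44
step 12: P3: store L0 := 83  ⟶  IIIM  (L0)  txn=∅  M[L0]=44
step 13: P3: load  L0  ⟶  IIIM  (L0)  txn=∅  M[L0]=44
step 14: P1: store L0 := 33  ⟶  IMII  (L0)  txn=BusRdX+Flush  M[L0]=83
step 15: P0: store L0 := 1  ⟶  MIII  (L0)  txn=BusRdX+Flush  M[L0]=33
step 16: P3: store L0 := 87  ⟶  IIIM  (L0)  txn=BusRdX+Flush  M[L0]=1
step 17: P3: load  L2  ⟶  IIIS  (L2)  txn=BusRd  M[L2]=80
step 18: P3: load  L1  ⟶  IISS  (L1)  txn=BusRd+Flush  M[L1]=93
step 19: P1: load  L0  ⟶  ISIS  (L0)  txn=BusRd+Flush  M[L0]=87

state = I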